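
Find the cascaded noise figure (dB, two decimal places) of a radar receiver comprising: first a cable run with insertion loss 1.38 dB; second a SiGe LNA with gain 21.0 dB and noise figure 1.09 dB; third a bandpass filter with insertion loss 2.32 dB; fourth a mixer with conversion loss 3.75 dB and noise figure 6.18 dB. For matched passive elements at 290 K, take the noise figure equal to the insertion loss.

Convert to linear (a loss of L dB is a gain of −L dB): F_i = 10^(NF_i/10), G_i = 10^(G_i,dB/10)
  Stage 1: F_1 = 10^(1.38/10) = 1.374, G_1 = 10^(−1.38/10) = 0.7278
  Stage 2: F_2 = 10^(1.09/10) = 1.285, G_2 = 10^(21.0/10) = 125.9
  Stage 3: F_3 = 10^(2.32/10) = 1.706, G_3 = 10^(−2.32/10) = 0.5861
  Stage 4: F_4 = 10^(6.18/10) = 4.150, G_4 = 10^(−3.75/10) = 0.4217
Friis cascade:
  F = 1.374 + (1.285 − 1)/0.7278 + (1.706 − 1)/91.62 + (4.150 − 1)/53.70 = 1.832
NF = 10 log₁₀(1.832) = 2.63 dB

2.63 dB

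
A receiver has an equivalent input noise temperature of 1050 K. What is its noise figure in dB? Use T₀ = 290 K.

F = 1 + T_e/T₀ = 1 + 1050/290 = 4.62069
NF = 10 log₁₀(4.62069) = 6.65 dB

6.65 dB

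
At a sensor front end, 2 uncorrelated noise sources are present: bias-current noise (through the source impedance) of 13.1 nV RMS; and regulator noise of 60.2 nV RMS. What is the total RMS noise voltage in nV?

Uncorrelated sources add in power (mean-square): V_tot = √(ΣV_i²)
V_tot = √[(1.31×10⁻⁸)² + (6.02×10⁻⁸)²] = 6.16×10⁻⁸ V = 61.6 nV

61.6 nV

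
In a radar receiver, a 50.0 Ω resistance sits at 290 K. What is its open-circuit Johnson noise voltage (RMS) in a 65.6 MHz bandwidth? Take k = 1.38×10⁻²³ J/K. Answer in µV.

V_n = √(4kTRB)
4kTRB = 4 × 1.38×10⁻²³ × 290 × 5.00×10¹ × 6.56×10⁷ = 5.25×10⁻¹¹ V²
V_n = √(5.25×10⁻¹¹) = 7.25×10⁻⁶ V = 7.25 µV

7.25 µV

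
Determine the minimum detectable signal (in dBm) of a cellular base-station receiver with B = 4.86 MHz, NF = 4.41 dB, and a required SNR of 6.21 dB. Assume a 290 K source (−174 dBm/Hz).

Sensitivity = −174 + 10 log₁₀(B) + NF + SNR_min
= −174 + 66.87 + 4.41 + 6.21
= −96.51 dBm → −96.5 dBm

−96.5 dBm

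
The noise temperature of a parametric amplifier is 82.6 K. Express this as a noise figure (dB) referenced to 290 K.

F = 1 + T_e/T₀ = 1 + 82.6/290 = 1.28483
NF = 10 log₁₀(1.28483) = 1.09 dB

1.09 dB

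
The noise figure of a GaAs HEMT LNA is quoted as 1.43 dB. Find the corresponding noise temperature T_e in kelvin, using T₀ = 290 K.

F = 10^(1.43/10) = 1.38995
T_e = (F − 1)·T₀ = (1.38995 − 1) × 290 = 113 K

113 K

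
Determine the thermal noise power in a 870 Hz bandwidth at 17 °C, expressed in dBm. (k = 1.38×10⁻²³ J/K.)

−144.6 dBm

T = 17 °C + 273.15 = 290.15 K
P_n = kTB = 1.38×10⁻²³ × 290.15 × 8.70×10² = 3.48×10⁻¹⁸ W
In dBm: 10 log₁₀(3.48×10⁻¹⁸ / 10⁻³) = −144.6 dBm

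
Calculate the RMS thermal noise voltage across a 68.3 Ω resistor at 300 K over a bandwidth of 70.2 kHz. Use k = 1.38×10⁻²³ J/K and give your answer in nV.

V_n = √(4kTRB)
4kTRB = 4 × 1.38×10⁻²³ × 300 × 6.83×10¹ × 7.02×10⁴ = 7.94×10⁻¹⁴ V²
V_n = √(7.94×10⁻¹⁴) = 2.82×10⁻⁷ V = 282 nV

282 nV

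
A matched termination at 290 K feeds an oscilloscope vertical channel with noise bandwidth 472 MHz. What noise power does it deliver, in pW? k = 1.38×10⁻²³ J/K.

P_n = kTB = 1.38×10⁻²³ × 290 × 4.72×10⁸ = 1.89×10⁻¹² W = 1.89 pW

1.89 pW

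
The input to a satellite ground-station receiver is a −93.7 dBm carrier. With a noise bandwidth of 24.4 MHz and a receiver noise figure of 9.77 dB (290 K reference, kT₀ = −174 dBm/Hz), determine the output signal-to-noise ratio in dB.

−3.3 dB

Noise floor: N = −174 + 10 log₁₀(B) + NF
10 log₁₀(2.44×10⁷) = 73.87 dB
N = −174 + 73.87 + 9.77 = −90.36 dBm
SNR = P_sig − N = −93.7 − (−90.36) = −3.34 dB → −3.3 dB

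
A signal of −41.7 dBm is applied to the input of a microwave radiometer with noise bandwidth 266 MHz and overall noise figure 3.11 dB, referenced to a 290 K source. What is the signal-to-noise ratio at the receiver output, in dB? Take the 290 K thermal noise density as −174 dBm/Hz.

Noise floor: N = −174 + 10 log₁₀(B) + NF
10 log₁₀(2.66×10⁸) = 84.25 dB
N = −174 + 84.25 + 3.11 = −86.64 dBm
SNR = P_sig − N = −41.7 − (−86.64) = 44.94 dB → 44.9 dB

44.9 dB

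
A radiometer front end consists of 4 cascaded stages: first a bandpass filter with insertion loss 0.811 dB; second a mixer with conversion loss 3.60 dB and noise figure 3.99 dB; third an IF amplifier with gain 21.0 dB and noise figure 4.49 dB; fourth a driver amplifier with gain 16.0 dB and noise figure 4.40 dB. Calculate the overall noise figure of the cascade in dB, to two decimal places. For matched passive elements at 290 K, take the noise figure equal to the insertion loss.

Convert to linear (a loss of L dB is a gain of −L dB): F_i = 10^(NF_i/10), G_i = 10^(G_i,dB/10)
  Stage 1: F_1 = 10^(0.811/10) = 1.205, G_1 = 10^(−0.811/10) = 0.8297
  Stage 2: F_2 = 10^(3.99/10) = 2.506, G_2 = 10^(−3.60/10) = 0.4365
  Stage 3: F_3 = 10^(4.49/10) = 2.812, G_3 = 10^(21.0/10) = 125.9
  Stage 4: F_4 = 10^(4.40/10) = 2.754, G_4 = 10^(16.0/10) = 39.81
Friis cascade:
  F = 1.205 + (2.506 − 1)/0.8297 + (2.812 − 1)/0.3622 + (2.754 − 1)/45.59 = 8.062
NF = 10 log₁₀(8.062) = 9.06 dB

9.06 dB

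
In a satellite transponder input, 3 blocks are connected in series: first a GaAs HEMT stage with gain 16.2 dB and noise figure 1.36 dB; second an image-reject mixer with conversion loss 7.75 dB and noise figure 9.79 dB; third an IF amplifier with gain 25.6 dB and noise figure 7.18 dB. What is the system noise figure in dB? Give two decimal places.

3.38 dB

Convert to linear (a loss of L dB is a gain of −L dB): F_i = 10^(NF_i/10), G_i = 10^(G_i,dB/10)
  Stage 1: F_1 = 10^(1.36/10) = 1.368, G_1 = 10^(16.2/10) = 41.69
  Stage 2: F_2 = 10^(9.79/10) = 9.528, G_2 = 10^(−7.75/10) = 0.1679
  Stage 3: F_3 = 10^(7.18/10) = 5.224, G_3 = 10^(25.6/10) = 363.1
Friis cascade:
  F = 1.368 + (9.528 − 1)/41.69 + (5.224 − 1)/6.998 = 2.176
NF = 10 log₁₀(2.176) = 3.38 dB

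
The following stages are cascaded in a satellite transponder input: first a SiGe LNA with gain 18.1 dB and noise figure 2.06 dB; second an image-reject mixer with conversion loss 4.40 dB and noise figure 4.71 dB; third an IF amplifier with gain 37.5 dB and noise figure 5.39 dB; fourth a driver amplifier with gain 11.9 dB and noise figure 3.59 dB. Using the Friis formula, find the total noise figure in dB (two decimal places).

Convert to linear (a loss of L dB is a gain of −L dB): F_i = 10^(NF_i/10), G_i = 10^(G_i,dB/10)
  Stage 1: F_1 = 10^(2.06/10) = 1.607, G_1 = 10^(18.1/10) = 64.57
  Stage 2: F_2 = 10^(4.71/10) = 2.958, G_2 = 10^(−4.40/10) = 0.3631
  Stage 3: F_3 = 10^(5.39/10) = 3.459, G_3 = 10^(37.5/10) = 5623
  Stage 4: F_4 = 10^(3.59/10) = 2.286, G_4 = 10^(11.9/10) = 15.49
Friis cascade:
  F = 1.607 + (2.958 − 1)/64.57 + (3.459 − 1)/23.44 + (2.286 − 1)/1.318×10⁵ = 1.742
NF = 10 log₁₀(1.742) = 2.41 dB

2.41 dB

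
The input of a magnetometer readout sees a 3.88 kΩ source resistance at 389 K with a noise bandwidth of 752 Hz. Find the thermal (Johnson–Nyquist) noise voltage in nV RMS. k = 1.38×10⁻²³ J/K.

250 nV

V_n = √(4kTRB)
4kTRB = 4 × 1.38×10⁻²³ × 389 × 3.88×10³ × 7.52×10² = 6.27×10⁻¹⁴ V²
V_n = √(6.27×10⁻¹⁴) = 2.50×10⁻⁷ V = 250 nV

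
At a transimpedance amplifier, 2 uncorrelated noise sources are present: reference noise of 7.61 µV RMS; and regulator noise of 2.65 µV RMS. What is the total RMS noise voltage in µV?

Uncorrelated sources add in power (mean-square): V_tot = √(ΣV_i²)
V_tot = √[(7.61×10⁻⁶)² + (2.65×10⁻⁶)²] = 8.06×10⁻⁶ V = 8.06 µV

8.06 µV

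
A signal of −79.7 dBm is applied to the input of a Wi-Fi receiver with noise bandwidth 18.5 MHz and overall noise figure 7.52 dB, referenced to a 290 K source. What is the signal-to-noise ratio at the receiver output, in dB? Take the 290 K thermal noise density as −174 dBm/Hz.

14.1 dB

Noise floor: N = −174 + 10 log₁₀(B) + NF
10 log₁₀(1.85×10⁷) = 72.67 dB
N = −174 + 72.67 + 7.52 = −93.81 dBm
SNR = P_sig − N = −79.7 − (−93.81) = 14.11 dB → 14.1 dB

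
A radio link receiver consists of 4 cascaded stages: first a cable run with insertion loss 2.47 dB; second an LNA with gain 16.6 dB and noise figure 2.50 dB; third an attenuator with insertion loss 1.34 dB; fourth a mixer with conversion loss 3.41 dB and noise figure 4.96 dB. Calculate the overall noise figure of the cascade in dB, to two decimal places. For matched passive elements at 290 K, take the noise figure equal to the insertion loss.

5.14 dB

Convert to linear (a loss of L dB is a gain of −L dB): F_i = 10^(NF_i/10), G_i = 10^(G_i,dB/10)
  Stage 1: F_1 = 10^(2.47/10) = 1.766, G_1 = 10^(−2.47/10) = 0.5662
  Stage 2: F_2 = 10^(2.50/10) = 1.778, G_2 = 10^(16.6/10) = 45.71
  Stage 3: F_3 = 10^(1.34/10) = 1.361, G_3 = 10^(−1.34/10) = 0.7345
  Stage 4: F_4 = 10^(4.96/10) = 3.133, G_4 = 10^(−3.41/10) = 0.4560
Friis cascade:
  F = 1.766 + (1.778 − 1)/0.5662 + (1.361 − 1)/25.88 + (3.133 − 1)/19.01 = 3.267
NF = 10 log₁₀(3.267) = 5.14 dB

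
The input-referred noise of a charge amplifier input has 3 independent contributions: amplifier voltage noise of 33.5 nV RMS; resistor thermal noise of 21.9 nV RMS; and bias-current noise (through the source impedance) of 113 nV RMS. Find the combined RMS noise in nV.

Uncorrelated sources add in power (mean-square): V_tot = √(ΣV_i²)
V_tot = √[(3.35×10⁻⁸)² + (2.19×10⁻⁸)² + (1.13×10⁻⁷)²] = 1.20×10⁻⁷ V = 120 nV

120 nV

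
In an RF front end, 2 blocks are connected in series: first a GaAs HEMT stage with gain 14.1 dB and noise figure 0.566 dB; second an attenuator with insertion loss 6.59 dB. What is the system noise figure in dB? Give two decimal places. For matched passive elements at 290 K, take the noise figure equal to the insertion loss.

Convert to linear (a loss of L dB is a gain of −L dB): F_i = 10^(NF_i/10), G_i = 10^(G_i,dB/10)
  Stage 1: F_1 = 10^(0.566/10) = 1.139, G_1 = 10^(14.1/10) = 25.70
  Stage 2: F_2 = 10^(6.59/10) = 4.560, G_2 = 10^(−6.59/10) = 0.2193
Friis cascade:
  F = 1.139 + (4.560 − 1)/25.70 = 1.278
NF = 10 log₁₀(1.278) = 1.06 dB

1.06 dB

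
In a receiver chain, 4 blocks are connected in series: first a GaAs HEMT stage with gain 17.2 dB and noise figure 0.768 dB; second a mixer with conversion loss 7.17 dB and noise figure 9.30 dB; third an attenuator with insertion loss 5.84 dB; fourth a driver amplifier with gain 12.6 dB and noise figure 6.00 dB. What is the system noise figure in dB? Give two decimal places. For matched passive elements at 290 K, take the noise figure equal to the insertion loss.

4.40 dB

Convert to linear (a loss of L dB is a gain of −L dB): F_i = 10^(NF_i/10), G_i = 10^(G_i,dB/10)
  Stage 1: F_1 = 10^(0.768/10) = 1.193, G_1 = 10^(17.2/10) = 52.48
  Stage 2: F_2 = 10^(9.30/10) = 8.511, G_2 = 10^(−7.17/10) = 0.1919
  Stage 3: F_3 = 10^(5.84/10) = 3.837, G_3 = 10^(−5.84/10) = 0.2606
  Stage 4: F_4 = 10^(6.00/10) = 3.981, G_4 = 10^(12.6/10) = 18.20
Friis cascade:
  F = 1.193 + (8.511 − 1)/52.48 + (3.837 − 1)/10.07 + (3.981 − 1)/2.624 = 2.754
NF = 10 log₁₀(2.754) = 4.40 dB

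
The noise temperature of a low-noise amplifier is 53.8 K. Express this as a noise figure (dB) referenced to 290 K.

0.739 dB

F = 1 + T_e/T₀ = 1 + 53.8/290 = 1.18552
NF = 10 log₁₀(1.18552) = 0.739 dB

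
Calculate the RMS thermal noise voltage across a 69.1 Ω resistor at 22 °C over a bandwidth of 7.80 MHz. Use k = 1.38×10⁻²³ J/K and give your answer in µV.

2.96 µV

T = 22 °C + 273.15 = 295.15 K
V_n = √(4kTRB)
4kTRB = 4 × 1.38×10⁻²³ × 295.15 × 6.91×10¹ × 7.80×10⁶ = 8.78×10⁻¹² V²
V_n = √(8.78×10⁻¹²) = 2.96×10⁻⁶ V = 2.96 µV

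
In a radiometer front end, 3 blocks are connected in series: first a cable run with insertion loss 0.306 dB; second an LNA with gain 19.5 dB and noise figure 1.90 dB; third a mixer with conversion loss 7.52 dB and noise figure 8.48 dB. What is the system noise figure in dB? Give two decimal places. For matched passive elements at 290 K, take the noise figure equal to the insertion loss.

Convert to linear (a loss of L dB is a gain of −L dB): F_i = 10^(NF_i/10), G_i = 10^(G_i,dB/10)
  Stage 1: F_1 = 10^(0.306/10) = 1.073, G_1 = 10^(−0.306/10) = 0.9320
  Stage 2: F_2 = 10^(1.90/10) = 1.549, G_2 = 10^(19.5/10) = 89.13
  Stage 3: F_3 = 10^(8.48/10) = 7.047, G_3 = 10^(−7.52/10) = 0.1770
Friis cascade:
  F = 1.073 + (1.549 − 1)/0.9320 + (7.047 − 1)/83.06 = 1.735
NF = 10 log₁₀(1.735) = 2.39 dB

2.39 dB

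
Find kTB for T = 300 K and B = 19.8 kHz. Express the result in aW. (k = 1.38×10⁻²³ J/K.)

P_n = kTB = 1.38×10⁻²³ × 300 × 1.98×10⁴ = 8.20×10⁻¹⁷ W = 82.0 aW

82.0 aW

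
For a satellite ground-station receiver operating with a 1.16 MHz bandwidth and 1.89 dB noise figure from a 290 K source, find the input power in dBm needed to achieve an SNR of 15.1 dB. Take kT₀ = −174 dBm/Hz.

Sensitivity = −174 + 10 log₁₀(B) + NF + SNR_min
= −174 + 60.64 + 1.89 + 15.1
= −96.37 dBm → −96.4 dBm

−96.4 dBm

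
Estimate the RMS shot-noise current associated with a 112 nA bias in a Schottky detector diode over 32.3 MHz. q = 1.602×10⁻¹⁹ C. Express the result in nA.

1.08 nA

I_n = √(2qI·B)
2qI·B = 2 × 1.602×10⁻¹⁹ × 1.12×10⁻⁷ × 3.23×10⁷ = 1.16×10⁻¹⁸ A²
I_n = √(1.16×10⁻¹⁸) = 1.08×10⁻⁹ A = 1.08 nA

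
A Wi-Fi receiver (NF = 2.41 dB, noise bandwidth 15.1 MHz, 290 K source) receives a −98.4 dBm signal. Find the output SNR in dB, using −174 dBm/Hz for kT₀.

Noise floor: N = −174 + 10 log₁₀(B) + NF
10 log₁₀(1.51×10⁷) = 71.79 dB
N = −174 + 71.79 + 2.41 = −99.80 dBm
SNR = P_sig − N = −98.4 − (−99.80) = 1.40 dB → 1.4 dB

1.4 dB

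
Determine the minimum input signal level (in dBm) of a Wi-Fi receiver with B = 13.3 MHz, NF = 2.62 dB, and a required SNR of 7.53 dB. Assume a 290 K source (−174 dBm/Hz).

−92.6 dBm

Sensitivity = −174 + 10 log₁₀(B) + NF + SNR_min
= −174 + 71.24 + 2.62 + 7.53
= −92.61 dBm → −92.6 dBm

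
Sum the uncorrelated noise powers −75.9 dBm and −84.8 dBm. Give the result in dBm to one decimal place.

Convert to linear, add, convert back:
P₁ = 2.57×10⁻¹¹ W, P₂ = 3.31×10⁻¹² W
P_tot = 2.90×10⁻¹¹ W → 10 log₁₀(P_tot / 10⁻³) = −75.4 dBm

−75.4 dBm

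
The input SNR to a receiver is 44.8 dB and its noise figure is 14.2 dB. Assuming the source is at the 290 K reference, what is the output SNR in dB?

30.6 dB

By definition F = SNR_in/SNR_out, so in dB: SNR_out = SNR_in − NF
SNR_out = 44.8 − 14.2 = 30.6 dB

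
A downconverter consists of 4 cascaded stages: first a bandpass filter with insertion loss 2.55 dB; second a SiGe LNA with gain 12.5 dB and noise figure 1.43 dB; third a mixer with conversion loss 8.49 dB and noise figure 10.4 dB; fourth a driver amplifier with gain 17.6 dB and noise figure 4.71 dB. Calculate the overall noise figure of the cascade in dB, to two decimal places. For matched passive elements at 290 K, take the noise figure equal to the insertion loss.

6.91 dB

Convert to linear (a loss of L dB is a gain of −L dB): F_i = 10^(NF_i/10), G_i = 10^(G_i,dB/10)
  Stage 1: F_1 = 10^(2.55/10) = 1.799, G_1 = 10^(−2.55/10) = 0.5559
  Stage 2: F_2 = 10^(1.43/10) = 1.390, G_2 = 10^(12.5/10) = 17.78
  Stage 3: F_3 = 10^(10.4/10) = 10.96, G_3 = 10^(−8.49/10) = 0.1416
  Stage 4: F_4 = 10^(4.71/10) = 2.958, G_4 = 10^(17.6/10) = 57.54
Friis cascade:
  F = 1.799 + (1.390 − 1)/0.5559 + (10.96 − 1)/9.886 + (2.958 − 1)/1.400 = 4.907
NF = 10 log₁₀(4.907) = 6.91 dB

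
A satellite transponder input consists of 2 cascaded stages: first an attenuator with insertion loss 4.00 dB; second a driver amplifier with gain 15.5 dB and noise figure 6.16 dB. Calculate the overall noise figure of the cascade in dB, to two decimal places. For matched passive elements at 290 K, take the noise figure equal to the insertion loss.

10.16 dB

Convert to linear (a loss of L dB is a gain of −L dB): F_i = 10^(NF_i/10), G_i = 10^(G_i,dB/10)
  Stage 1: F_1 = 10^(4.00/10) = 2.512, G_1 = 10^(−4.00/10) = 0.3981
  Stage 2: F_2 = 10^(6.16/10) = 4.130, G_2 = 10^(15.5/10) = 35.48
Friis cascade:
  F = 2.512 + (4.130 − 1)/0.3981 = 10.38
NF = 10 log₁₀(10.38) = 10.16 dB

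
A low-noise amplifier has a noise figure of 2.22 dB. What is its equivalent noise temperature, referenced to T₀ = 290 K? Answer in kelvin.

194 K

F = 10^(2.22/10) = 1.66725
T_e = (F − 1)·T₀ = (1.66725 − 1) × 290 = 194 K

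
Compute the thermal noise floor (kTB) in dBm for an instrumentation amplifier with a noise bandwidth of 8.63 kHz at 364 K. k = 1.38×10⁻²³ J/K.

−133.6 dBm

P_n = kTB = 1.38×10⁻²³ × 364 × 8.63×10³ = 4.34×10⁻¹⁷ W
In dBm: 10 log₁₀(4.34×10⁻¹⁷ / 10⁻³) = −133.6 dBm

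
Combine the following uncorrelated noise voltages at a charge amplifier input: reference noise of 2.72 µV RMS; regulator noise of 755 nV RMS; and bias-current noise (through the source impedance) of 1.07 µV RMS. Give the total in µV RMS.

3.02 µV

Uncorrelated sources add in power (mean-square): V_tot = √(ΣV_i²)
V_tot = √[(2.72×10⁻⁶)² + (7.55×10⁻⁷)² + (1.07×10⁻⁶)²] = 3.02×10⁻⁶ V = 3.02 µV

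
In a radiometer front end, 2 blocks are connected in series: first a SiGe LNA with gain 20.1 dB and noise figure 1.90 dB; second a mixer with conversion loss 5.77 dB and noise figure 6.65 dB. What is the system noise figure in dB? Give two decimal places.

2.00 dB

Convert to linear (a loss of L dB is a gain of −L dB): F_i = 10^(NF_i/10), G_i = 10^(G_i,dB/10)
  Stage 1: F_1 = 10^(1.90/10) = 1.549, G_1 = 10^(20.1/10) = 102.3
  Stage 2: F_2 = 10^(6.65/10) = 4.624, G_2 = 10^(−5.77/10) = 0.2649
Friis cascade:
  F = 1.549 + (4.624 − 1)/102.3 = 1.584
NF = 10 log₁₀(1.584) = 2.00 dB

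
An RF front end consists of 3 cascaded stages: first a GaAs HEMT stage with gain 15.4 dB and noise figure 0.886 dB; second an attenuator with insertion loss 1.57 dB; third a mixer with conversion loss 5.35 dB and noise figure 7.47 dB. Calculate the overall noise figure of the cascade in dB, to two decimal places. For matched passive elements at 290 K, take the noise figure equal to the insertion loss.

Convert to linear (a loss of L dB is a gain of −L dB): F_i = 10^(NF_i/10), G_i = 10^(G_i,dB/10)
  Stage 1: F_1 = 10^(0.886/10) = 1.226, G_1 = 10^(15.4/10) = 34.67
  Stage 2: F_2 = 10^(1.57/10) = 1.435, G_2 = 10^(−1.57/10) = 0.6966
  Stage 3: F_3 = 10^(7.47/10) = 5.585, G_3 = 10^(−5.35/10) = 0.2917
Friis cascade:
  F = 1.226 + (1.435 − 1)/34.67 + (5.585 − 1)/24.15 = 1.429
NF = 10 log₁₀(1.429) = 1.55 dB

1.55 dB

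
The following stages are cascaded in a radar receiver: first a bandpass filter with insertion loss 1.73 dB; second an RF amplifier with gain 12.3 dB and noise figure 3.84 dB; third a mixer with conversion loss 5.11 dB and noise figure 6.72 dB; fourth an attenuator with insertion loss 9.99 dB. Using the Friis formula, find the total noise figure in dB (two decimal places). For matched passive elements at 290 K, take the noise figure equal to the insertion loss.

Convert to linear (a loss of L dB is a gain of −L dB): F_i = 10^(NF_i/10), G_i = 10^(G_i,dB/10)
  Stage 1: F_1 = 10^(1.73/10) = 1.489, G_1 = 10^(−1.73/10) = 0.6714
  Stage 2: F_2 = 10^(3.84/10) = 2.421, G_2 = 10^(12.3/10) = 16.98
  Stage 3: F_3 = 10^(6.72/10) = 4.699, G_3 = 10^(−5.11/10) = 0.3083
  Stage 4: F_4 = 10^(9.99/10) = 9.977, G_4 = 10^(−9.99/10) = 0.1002
Friis cascade:
  F = 1.489 + (2.421 − 1)/0.6714 + (4.699 − 1)/11.40 + (9.977 − 1)/3.516 = 6.484
NF = 10 log₁₀(6.484) = 8.12 dB

8.12 dB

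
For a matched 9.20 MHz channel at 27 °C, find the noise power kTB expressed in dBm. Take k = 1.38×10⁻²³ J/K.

−104.2 dBm

T = 27 °C + 273.15 = 300.15 K
P_n = kTB = 1.38×10⁻²³ × 300.15 × 9.20×10⁶ = 3.81×10⁻¹⁴ W
In dBm: 10 log₁₀(3.81×10⁻¹⁴ / 10⁻³) = −104.2 dBm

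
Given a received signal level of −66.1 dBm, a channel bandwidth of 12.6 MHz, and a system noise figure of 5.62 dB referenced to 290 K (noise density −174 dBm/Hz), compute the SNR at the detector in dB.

31.3 dB

Noise floor: N = −174 + 10 log₁₀(B) + NF
10 log₁₀(1.26×10⁷) = 71 dB
N = −174 + 71 + 5.62 = −97.38 dBm
SNR = P_sig − N = −66.1 − (−97.38) = 31.28 dB → 31.3 dB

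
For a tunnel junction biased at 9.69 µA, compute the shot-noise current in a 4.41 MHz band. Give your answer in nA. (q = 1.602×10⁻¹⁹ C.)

3.70 nA

I_n = √(2qI·B)
2qI·B = 2 × 1.602×10⁻¹⁹ × 9.69×10⁻⁶ × 4.41×10⁶ = 1.37×10⁻¹⁷ A²
I_n = √(1.37×10⁻¹⁷) = 3.70×10⁻⁹ A = 3.70 nA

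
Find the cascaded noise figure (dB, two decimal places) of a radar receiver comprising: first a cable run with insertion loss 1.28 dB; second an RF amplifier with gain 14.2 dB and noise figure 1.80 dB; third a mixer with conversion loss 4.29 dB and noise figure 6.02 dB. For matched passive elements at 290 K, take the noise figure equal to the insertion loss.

3.40 dB

Convert to linear (a loss of L dB is a gain of −L dB): F_i = 10^(NF_i/10), G_i = 10^(G_i,dB/10)
  Stage 1: F_1 = 10^(1.28/10) = 1.343, G_1 = 10^(−1.28/10) = 0.7447
  Stage 2: F_2 = 10^(1.80/10) = 1.514, G_2 = 10^(14.2/10) = 26.30
  Stage 3: F_3 = 10^(6.02/10) = 3.999, G_3 = 10^(−4.29/10) = 0.3724
Friis cascade:
  F = 1.343 + (1.514 − 1)/0.7447 + (3.999 − 1)/19.59 = 2.185
NF = 10 log₁₀(2.185) = 3.40 dB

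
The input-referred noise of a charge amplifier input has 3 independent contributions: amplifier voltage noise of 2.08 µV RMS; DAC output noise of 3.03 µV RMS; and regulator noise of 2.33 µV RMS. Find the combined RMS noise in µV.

Uncorrelated sources add in power (mean-square): V_tot = √(ΣV_i²)
V_tot = √[(2.08×10⁻⁶)² + (3.03×10⁻⁶)² + (2.33×10⁻⁶)²] = 4.35×10⁻⁶ V = 4.35 µV

4.35 µV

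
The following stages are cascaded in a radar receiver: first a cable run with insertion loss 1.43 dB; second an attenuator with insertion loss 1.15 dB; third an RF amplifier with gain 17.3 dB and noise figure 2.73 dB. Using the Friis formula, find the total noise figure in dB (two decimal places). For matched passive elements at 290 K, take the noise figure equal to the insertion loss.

Convert to linear (a loss of L dB is a gain of −L dB): F_i = 10^(NF_i/10), G_i = 10^(G_i,dB/10)
  Stage 1: F_1 = 10^(1.43/10) = 1.390, G_1 = 10^(−1.43/10) = 0.7194
  Stage 2: F_2 = 10^(1.15/10) = 1.303, G_2 = 10^(−1.15/10) = 0.7674
  Stage 3: F_3 = 10^(2.73/10) = 1.875, G_3 = 10^(17.3/10) = 53.70
Friis cascade:
  F = 1.390 + (1.303 − 1)/0.7194 + (1.875 − 1)/0.5521 = 3.396
NF = 10 log₁₀(3.396) = 5.31 dB

5.31 dB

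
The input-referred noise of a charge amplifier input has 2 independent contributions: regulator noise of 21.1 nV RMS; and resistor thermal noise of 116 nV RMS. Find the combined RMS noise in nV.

118 nV

Uncorrelated sources add in power (mean-square): V_tot = √(ΣV_i²)
V_tot = √[(2.11×10⁻⁸)² + (1.16×10⁻⁷)²] = 1.18×10⁻⁷ V = 118 nV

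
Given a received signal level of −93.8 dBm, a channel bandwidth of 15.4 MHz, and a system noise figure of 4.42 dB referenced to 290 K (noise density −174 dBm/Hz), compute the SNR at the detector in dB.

Noise floor: N = −174 + 10 log₁₀(B) + NF
10 log₁₀(1.54×10⁷) = 71.88 dB
N = −174 + 71.88 + 4.42 = −97.70 dBm
SNR = P_sig − N = −93.8 − (−97.70) = 3.90 dB → 3.9 dB

3.9 dB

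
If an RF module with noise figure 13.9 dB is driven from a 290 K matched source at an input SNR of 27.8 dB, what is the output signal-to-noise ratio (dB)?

13.9 dB

By definition F = SNR_in/SNR_out, so in dB: SNR_out = SNR_in − NF
SNR_out = 27.8 − 13.9 = 13.9 dB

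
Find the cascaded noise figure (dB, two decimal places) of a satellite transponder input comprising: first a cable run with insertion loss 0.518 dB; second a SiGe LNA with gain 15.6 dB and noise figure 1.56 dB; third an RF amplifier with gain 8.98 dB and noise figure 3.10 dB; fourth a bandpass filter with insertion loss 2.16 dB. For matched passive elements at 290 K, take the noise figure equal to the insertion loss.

Convert to linear (a loss of L dB is a gain of −L dB): F_i = 10^(NF_i/10), G_i = 10^(G_i,dB/10)
  Stage 1: F_1 = 10^(0.518/10) = 1.127, G_1 = 10^(−0.518/10) = 0.8876
  Stage 2: F_2 = 10^(1.56/10) = 1.432, G_2 = 10^(15.6/10) = 36.31
  Stage 3: F_3 = 10^(3.10/10) = 2.042, G_3 = 10^(8.98/10) = 7.907
  Stage 4: F_4 = 10^(2.16/10) = 1.644, G_4 = 10^(−2.16/10) = 0.6081
Friis cascade:
  F = 1.127 + (1.432 − 1)/0.8876 + (2.042 − 1)/32.23 + (1.644 − 1)/254.8 = 1.648
NF = 10 log₁₀(1.648) = 2.17 dB

2.17 dB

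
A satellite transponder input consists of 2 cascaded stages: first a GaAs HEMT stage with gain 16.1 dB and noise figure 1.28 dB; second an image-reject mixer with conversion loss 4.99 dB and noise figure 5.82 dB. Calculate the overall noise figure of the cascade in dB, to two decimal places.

1.50 dB

Convert to linear (a loss of L dB is a gain of −L dB): F_i = 10^(NF_i/10), G_i = 10^(G_i,dB/10)
  Stage 1: F_1 = 10^(1.28/10) = 1.343, G_1 = 10^(16.1/10) = 40.74
  Stage 2: F_2 = 10^(5.82/10) = 3.819, G_2 = 10^(−4.99/10) = 0.3170
Friis cascade:
  F = 1.343 + (3.819 − 1)/40.74 = 1.412
NF = 10 log₁₀(1.412) = 1.50 dB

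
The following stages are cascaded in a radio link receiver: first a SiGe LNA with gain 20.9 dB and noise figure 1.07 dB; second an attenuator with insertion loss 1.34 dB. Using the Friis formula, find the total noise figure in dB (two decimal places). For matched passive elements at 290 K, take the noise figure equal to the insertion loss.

Convert to linear (a loss of L dB is a gain of −L dB): F_i = 10^(NF_i/10), G_i = 10^(G_i,dB/10)
  Stage 1: F_1 = 10^(1.07/10) = 1.279, G_1 = 10^(20.9/10) = 123.0
  Stage 2: F_2 = 10^(1.34/10) = 1.361, G_2 = 10^(−1.34/10) = 0.7345
Friis cascade:
  F = 1.279 + (1.361 − 1)/123.0 = 1.282
NF = 10 log₁₀(1.282) = 1.08 dB

1.08 dB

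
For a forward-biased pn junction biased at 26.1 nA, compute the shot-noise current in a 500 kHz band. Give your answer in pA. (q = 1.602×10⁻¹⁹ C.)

I_n = √(2qI·B)
2qI·B = 2 × 1.602×10⁻¹⁹ × 2.61×10⁻⁸ × 5.00×10⁵ = 4.18×10⁻²¹ A²
I_n = √(4.18×10⁻²¹) = 6.47×10⁻¹¹ A = 64.7 pA

64.7 pA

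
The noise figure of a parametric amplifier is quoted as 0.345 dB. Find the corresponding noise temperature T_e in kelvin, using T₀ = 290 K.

24.0 K

F = 10^(0.345/10) = 1.08268
T_e = (F − 1)·T₀ = (1.08268 − 1) × 290 = 24.0 K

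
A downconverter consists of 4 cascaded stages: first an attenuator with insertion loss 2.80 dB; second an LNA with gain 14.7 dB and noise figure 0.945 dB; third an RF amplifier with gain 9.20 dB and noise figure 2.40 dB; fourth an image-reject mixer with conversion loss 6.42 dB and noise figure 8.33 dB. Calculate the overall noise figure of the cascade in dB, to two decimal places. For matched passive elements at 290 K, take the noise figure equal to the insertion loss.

Convert to linear (a loss of L dB is a gain of −L dB): F_i = 10^(NF_i/10), G_i = 10^(G_i,dB/10)
  Stage 1: F_1 = 10^(2.80/10) = 1.905, G_1 = 10^(−2.80/10) = 0.5248
  Stage 2: F_2 = 10^(0.945/10) = 1.243, G_2 = 10^(14.7/10) = 29.51
  Stage 3: F_3 = 10^(2.40/10) = 1.738, G_3 = 10^(9.20/10) = 8.318
  Stage 4: F_4 = 10^(8.33/10) = 6.808, G_4 = 10^(−6.42/10) = 0.2280
Friis cascade:
  F = 1.905 + (1.243 − 1)/0.5248 + (1.738 − 1)/15.49 + (6.808 − 1)/128.8 = 2.461
NF = 10 log₁₀(2.461) = 3.91 dB

3.91 dB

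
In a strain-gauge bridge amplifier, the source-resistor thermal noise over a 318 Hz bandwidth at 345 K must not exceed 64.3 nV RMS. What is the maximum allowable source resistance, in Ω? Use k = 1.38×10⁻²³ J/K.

683 Ω

Johnson–Nyquist: V_n = √(4kTRB) ⇒ R = V_n² / (4kTB)
4kTB = 4 × 1.38×10⁻²³ × 345 × 3.18×10² = 6.06×10⁻¹⁸
R = (6.43×10⁻⁸)² / 6.06×10⁻¹⁸ = 6.83×10² Ω = 683 Ω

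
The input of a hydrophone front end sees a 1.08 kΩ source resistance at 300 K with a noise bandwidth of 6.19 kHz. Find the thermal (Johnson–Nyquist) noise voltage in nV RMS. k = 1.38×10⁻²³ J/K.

333 nV

V_n = √(4kTRB)
4kTRB = 4 × 1.38×10⁻²³ × 300 × 1.08×10³ × 6.19×10³ = 1.11×10⁻¹³ V²
V_n = √(1.11×10⁻¹³) = 3.33×10⁻⁷ V = 333 nV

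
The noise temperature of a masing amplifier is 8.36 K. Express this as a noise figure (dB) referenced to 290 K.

0.123 dB

F = 1 + T_e/T₀ = 1 + 8.36/290 = 1.02883
NF = 10 log₁₀(1.02883) = 0.123 dB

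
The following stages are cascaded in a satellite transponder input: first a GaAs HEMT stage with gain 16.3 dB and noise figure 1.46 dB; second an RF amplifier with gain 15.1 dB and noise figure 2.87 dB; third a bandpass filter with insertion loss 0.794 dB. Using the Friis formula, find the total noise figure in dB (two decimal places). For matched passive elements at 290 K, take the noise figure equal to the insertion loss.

1.53 dB

Convert to linear (a loss of L dB is a gain of −L dB): F_i = 10^(NF_i/10), G_i = 10^(G_i,dB/10)
  Stage 1: F_1 = 10^(1.46/10) = 1.400, G_1 = 10^(16.3/10) = 42.66
  Stage 2: F_2 = 10^(2.87/10) = 1.936, G_2 = 10^(15.1/10) = 32.36
  Stage 3: F_3 = 10^(0.794/10) = 1.201, G_3 = 10^(−0.794/10) = 0.8329
Friis cascade:
  F = 1.400 + (1.936 − 1)/42.66 + (1.201 − 1)/1380 = 1.422
NF = 10 log₁₀(1.422) = 1.53 dB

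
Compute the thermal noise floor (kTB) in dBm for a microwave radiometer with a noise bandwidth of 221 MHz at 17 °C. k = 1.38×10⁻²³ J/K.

T = 17 °C + 273.15 = 290.15 K
P_n = kTB = 1.38×10⁻²³ × 290.15 × 2.21×10⁸ = 8.85×10⁻¹³ W
In dBm: 10 log₁₀(8.85×10⁻¹³ / 10⁻³) = −90.5 dBm

−90.5 dBm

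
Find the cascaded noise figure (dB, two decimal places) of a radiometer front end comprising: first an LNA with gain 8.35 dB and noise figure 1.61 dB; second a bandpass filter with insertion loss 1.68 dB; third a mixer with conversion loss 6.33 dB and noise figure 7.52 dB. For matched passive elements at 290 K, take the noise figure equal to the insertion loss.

Convert to linear (a loss of L dB is a gain of −L dB): F_i = 10^(NF_i/10), G_i = 10^(G_i,dB/10)
  Stage 1: F_1 = 10^(1.61/10) = 1.449, G_1 = 10^(8.35/10) = 6.839
  Stage 2: F_2 = 10^(1.68/10) = 1.472, G_2 = 10^(−1.68/10) = 0.6792
  Stage 3: F_3 = 10^(7.52/10) = 5.649, G_3 = 10^(−6.33/10) = 0.2328
Friis cascade:
  F = 1.449 + (1.472 − 1)/6.839 + (5.649 − 1)/4.645 = 2.519
NF = 10 log₁₀(2.519) = 4.01 dB

4.01 dB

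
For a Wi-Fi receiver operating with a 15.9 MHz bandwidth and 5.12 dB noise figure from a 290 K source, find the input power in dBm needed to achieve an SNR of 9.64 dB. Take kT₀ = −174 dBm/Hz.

Sensitivity = −174 + 10 log₁₀(B) + NF + SNR_min
= −174 + 72.01 + 5.12 + 9.64
= −87.23 dBm → −87.2 dBm

−87.2 dBm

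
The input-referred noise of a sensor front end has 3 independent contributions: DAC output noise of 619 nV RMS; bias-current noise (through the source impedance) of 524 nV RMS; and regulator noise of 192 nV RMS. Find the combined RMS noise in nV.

833 nV

Uncorrelated sources add in power (mean-square): V_tot = √(ΣV_i²)
V_tot = √[(6.19×10⁻⁷)² + (5.24×10⁻⁷)² + (1.92×10⁻⁷)²] = 8.33×10⁻⁷ V = 833 nV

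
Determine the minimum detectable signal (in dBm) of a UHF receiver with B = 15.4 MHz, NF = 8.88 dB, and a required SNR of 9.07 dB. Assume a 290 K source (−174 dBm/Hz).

−84.2 dBm

Sensitivity = −174 + 10 log₁₀(B) + NF + SNR_min
= −174 + 71.88 + 8.88 + 9.07
= −84.17 dBm → −84.2 dBm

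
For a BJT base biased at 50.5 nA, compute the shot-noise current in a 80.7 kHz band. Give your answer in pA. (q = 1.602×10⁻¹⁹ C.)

I_n = √(2qI·B)
2qI·B = 2 × 1.602×10⁻¹⁹ × 5.05×10⁻⁸ × 8.07×10⁴ = 1.31×10⁻²¹ A²
I_n = √(1.31×10⁻²¹) = 3.61×10⁻¹¹ A = 36.1 pA

36.1 pA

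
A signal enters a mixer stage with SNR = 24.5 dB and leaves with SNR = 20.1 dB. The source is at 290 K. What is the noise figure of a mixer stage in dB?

4.4 dB

NF (dB) = SNR_in(dB) − SNR_out(dB) when the source is at T₀
NF = 24.5 − 20.1 = 4.4 dB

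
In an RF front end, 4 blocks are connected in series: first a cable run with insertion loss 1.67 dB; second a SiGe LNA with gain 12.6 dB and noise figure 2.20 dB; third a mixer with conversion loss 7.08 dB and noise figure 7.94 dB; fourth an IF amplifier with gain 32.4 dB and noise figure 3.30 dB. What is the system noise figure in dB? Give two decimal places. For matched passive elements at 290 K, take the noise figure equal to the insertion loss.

5.22 dB

Convert to linear (a loss of L dB is a gain of −L dB): F_i = 10^(NF_i/10), G_i = 10^(G_i,dB/10)
  Stage 1: F_1 = 10^(1.67/10) = 1.469, G_1 = 10^(−1.67/10) = 0.6808
  Stage 2: F_2 = 10^(2.20/10) = 1.660, G_2 = 10^(12.6/10) = 18.20
  Stage 3: F_3 = 10^(7.94/10) = 6.223, G_3 = 10^(−7.08/10) = 0.1959
  Stage 4: F_4 = 10^(3.30/10) = 2.138, G_4 = 10^(32.4/10) = 1738
Friis cascade:
  F = 1.469 + (1.660 − 1)/0.6808 + (6.223 − 1)/12.39 + (2.138 − 1)/2.427 = 3.328
NF = 10 log₁₀(3.328) = 5.22 dB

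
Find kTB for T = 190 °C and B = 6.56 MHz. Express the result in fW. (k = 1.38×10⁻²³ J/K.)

T = 190 °C + 273.15 = 463.15 K
P_n = kTB = 1.38×10⁻²³ × 463.15 × 6.56×10⁶ = 4.19×10⁻¹⁴ W = 41.9 fW

41.9 fW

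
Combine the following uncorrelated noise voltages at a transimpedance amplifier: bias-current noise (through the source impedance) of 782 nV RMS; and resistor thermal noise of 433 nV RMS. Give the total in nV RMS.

894 nV

Uncorrelated sources add in power (mean-square): V_tot = √(ΣV_i²)
V_tot = √[(7.82×10⁻⁷)² + (4.33×10⁻⁷)²] = 8.94×10⁻⁷ V = 894 nV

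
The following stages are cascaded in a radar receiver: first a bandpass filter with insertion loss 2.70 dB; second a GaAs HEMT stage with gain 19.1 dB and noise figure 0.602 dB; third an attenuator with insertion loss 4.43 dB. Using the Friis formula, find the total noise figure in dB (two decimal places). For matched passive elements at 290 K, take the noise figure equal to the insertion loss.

Convert to linear (a loss of L dB is a gain of −L dB): F_i = 10^(NF_i/10), G_i = 10^(G_i,dB/10)
  Stage 1: F_1 = 10^(2.70/10) = 1.862, G_1 = 10^(−2.70/10) = 0.5370
  Stage 2: F_2 = 10^(0.602/10) = 1.149, G_2 = 10^(19.1/10) = 81.28
  Stage 3: F_3 = 10^(4.43/10) = 2.773, G_3 = 10^(−4.43/10) = 0.3606
Friis cascade:
  F = 1.862 + (1.149 − 1)/0.5370 + (2.773 − 1)/43.65 = 2.180
NF = 10 log₁₀(2.180) = 3.38 dB

3.38 dB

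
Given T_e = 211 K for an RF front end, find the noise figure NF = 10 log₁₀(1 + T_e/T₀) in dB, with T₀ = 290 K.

2.37 dB

F = 1 + T_e/T₀ = 1 + 211/290 = 1.72759
NF = 10 log₁₀(1.72759) = 2.37 dB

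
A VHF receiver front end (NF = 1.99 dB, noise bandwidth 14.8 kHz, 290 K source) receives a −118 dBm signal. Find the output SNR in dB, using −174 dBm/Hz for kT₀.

12.3 dB

Noise floor: N = −174 + 10 log₁₀(B) + NF
10 log₁₀(1.48×10⁴) = 41.7 dB
N = −174 + 41.7 + 1.99 = −130.31 dBm
SNR = P_sig − N = −118 − (−130.31) = 12.31 dB → 12.3 dB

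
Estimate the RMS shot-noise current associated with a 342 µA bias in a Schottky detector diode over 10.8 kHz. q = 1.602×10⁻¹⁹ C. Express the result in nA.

I_n = √(2qI·B)
2qI·B = 2 × 1.602×10⁻¹⁹ × 3.42×10⁻⁴ × 1.08×10⁴ = 1.18×10⁻¹⁸ A²
I_n = √(1.18×10⁻¹⁸) = 1.09×10⁻⁹ A = 1.09 nA

1.09 nA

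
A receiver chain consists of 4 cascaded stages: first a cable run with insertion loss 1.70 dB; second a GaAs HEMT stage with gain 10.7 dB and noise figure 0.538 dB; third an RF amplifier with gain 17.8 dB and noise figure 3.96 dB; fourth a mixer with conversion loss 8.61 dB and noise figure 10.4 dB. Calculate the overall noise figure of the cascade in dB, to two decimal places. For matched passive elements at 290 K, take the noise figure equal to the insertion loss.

2.75 dB

Convert to linear (a loss of L dB is a gain of −L dB): F_i = 10^(NF_i/10), G_i = 10^(G_i,dB/10)
  Stage 1: F_1 = 10^(1.70/10) = 1.479, G_1 = 10^(−1.70/10) = 0.6761
  Stage 2: F_2 = 10^(0.538/10) = 1.132, G_2 = 10^(10.7/10) = 11.75
  Stage 3: F_3 = 10^(3.96/10) = 2.489, G_3 = 10^(17.8/10) = 60.26
  Stage 4: F_4 = 10^(10.4/10) = 10.96, G_4 = 10^(−8.61/10) = 0.1377
Friis cascade:
  F = 1.479 + (1.132 − 1)/0.6761 + (2.489 − 1)/7.943 + (10.96 − 1)/478.6 = 1.882
NF = 10 log₁₀(1.882) = 2.75 dB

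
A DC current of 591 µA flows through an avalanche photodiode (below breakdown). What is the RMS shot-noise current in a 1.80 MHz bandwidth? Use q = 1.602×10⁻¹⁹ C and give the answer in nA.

I_n = √(2qI·B)
2qI·B = 2 × 1.602×10⁻¹⁹ × 5.91×10⁻⁴ × 1.80×10⁶ = 3.41×10⁻¹⁶ A²
I_n = √(3.41×10⁻¹⁶) = 1.85×10⁻⁸ A = 18.5 nA

18.5 nA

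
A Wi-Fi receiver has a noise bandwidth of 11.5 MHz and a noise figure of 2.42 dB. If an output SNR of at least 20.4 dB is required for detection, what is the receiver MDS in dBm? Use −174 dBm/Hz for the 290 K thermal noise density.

−80.6 dBm

Sensitivity = −174 + 10 log₁₀(B) + NF + SNR_min
= −174 + 70.61 + 2.42 + 20.4
= −80.57 dBm → −80.6 dBm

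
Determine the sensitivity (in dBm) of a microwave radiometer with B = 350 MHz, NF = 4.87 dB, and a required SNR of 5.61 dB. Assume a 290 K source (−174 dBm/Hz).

Sensitivity = −174 + 10 log₁₀(B) + NF + SNR_min
= −174 + 85.44 + 4.87 + 5.61
= −78.08 dBm → −78.1 dBm

−78.1 dBm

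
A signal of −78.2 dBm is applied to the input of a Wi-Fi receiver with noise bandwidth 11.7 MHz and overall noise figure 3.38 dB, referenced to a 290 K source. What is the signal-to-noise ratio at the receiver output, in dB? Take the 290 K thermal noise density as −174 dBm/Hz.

Noise floor: N = −174 + 10 log₁₀(B) + NF
10 log₁₀(1.17×10⁷) = 70.68 dB
N = −174 + 70.68 + 3.38 = −99.94 dBm
SNR = P_sig − N = −78.2 − (−99.94) = 21.74 dB → 21.7 dB

21.7 dB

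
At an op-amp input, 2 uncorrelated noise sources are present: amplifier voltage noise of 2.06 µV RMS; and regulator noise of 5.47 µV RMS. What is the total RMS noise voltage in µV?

5.85 µV

Uncorrelated sources add in power (mean-square): V_tot = √(ΣV_i²)
V_tot = √[(2.06×10⁻⁶)² + (5.47×10⁻⁶)²] = 5.85×10⁻⁶ V = 5.85 µV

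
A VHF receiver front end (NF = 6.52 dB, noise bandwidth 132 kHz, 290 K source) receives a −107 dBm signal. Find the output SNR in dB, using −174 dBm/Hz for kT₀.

9.3 dB

Noise floor: N = −174 + 10 log₁₀(B) + NF
10 log₁₀(1.32×10⁵) = 51.21 dB
N = −174 + 51.21 + 6.52 = −116.27 dBm
SNR = P_sig − N = −107 − (−116.27) = 9.27 dB → 9.3 dB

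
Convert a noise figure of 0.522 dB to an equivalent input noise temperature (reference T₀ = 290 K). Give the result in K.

F = 10^(0.522/10) = 1.12772
T_e = (F − 1)·T₀ = (1.12772 − 1) × 290 = 37.0 K

37.0 K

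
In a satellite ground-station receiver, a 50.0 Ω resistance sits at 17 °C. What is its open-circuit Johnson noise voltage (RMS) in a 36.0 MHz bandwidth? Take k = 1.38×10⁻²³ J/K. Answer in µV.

T = 17 °C + 273.15 = 290.15 K
V_n = √(4kTRB)
4kTRB = 4 × 1.38×10⁻²³ × 290.15 × 5.00×10¹ × 3.60×10⁷ = 2.88×10⁻¹¹ V²
V_n = √(2.88×10⁻¹¹) = 5.37×10⁻⁶ V = 5.37 µV

5.37 µV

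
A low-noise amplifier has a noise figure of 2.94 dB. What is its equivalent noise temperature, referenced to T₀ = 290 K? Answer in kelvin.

281 K

F = 10^(2.94/10) = 1.96789
T_e = (F − 1)·T₀ = (1.96789 − 1) × 290 = 281 K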